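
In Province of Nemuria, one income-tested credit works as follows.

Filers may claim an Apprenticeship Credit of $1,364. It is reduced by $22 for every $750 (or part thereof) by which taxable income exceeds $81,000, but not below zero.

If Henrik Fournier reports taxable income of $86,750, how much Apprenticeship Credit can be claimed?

$1,188

Apprenticeship Credit: income exceeds $81,000 by $5,750, which is 8 full-or-partial $750 increments; reduction = 8 × $22 = $176, leaving $1,188.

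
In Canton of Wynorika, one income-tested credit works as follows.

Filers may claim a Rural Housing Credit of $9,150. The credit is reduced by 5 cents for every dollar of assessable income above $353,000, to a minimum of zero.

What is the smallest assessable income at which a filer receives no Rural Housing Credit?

$536,000

The credit falls by 5% of each dollar above $353,000, so it reaches zero when the excess is $9,150 / 5% = $183,000: income = $353,000 + $183,000 = $536,000.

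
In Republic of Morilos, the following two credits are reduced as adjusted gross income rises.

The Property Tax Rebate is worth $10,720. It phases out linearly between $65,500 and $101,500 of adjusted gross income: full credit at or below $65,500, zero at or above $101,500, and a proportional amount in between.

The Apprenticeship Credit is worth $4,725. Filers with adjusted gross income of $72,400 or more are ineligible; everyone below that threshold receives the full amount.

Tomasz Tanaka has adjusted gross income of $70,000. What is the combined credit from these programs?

Property Tax Rebate: $70,000 is $4,500 into a $36,000 phase-out range, leaving 31,500/36,000 of the credit: $10,720 × 31,500/36,000 = $9,380.
Apprenticeship Credit: $70,000 is below the $72,400 cutoff, so the full $4,725 applies.
Total: $9,380 + $4,725 = $14,105.

$14,105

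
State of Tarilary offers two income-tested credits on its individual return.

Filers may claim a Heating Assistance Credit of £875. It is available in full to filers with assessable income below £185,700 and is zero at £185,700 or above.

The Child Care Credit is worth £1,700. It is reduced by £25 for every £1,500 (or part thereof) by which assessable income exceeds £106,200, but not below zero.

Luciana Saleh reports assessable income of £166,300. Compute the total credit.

£1,550

Heating Assistance Credit: £166,300 is below the £185,700 cutoff, so the full £875 applies.
Child Care Credit: income exceeds £106,200 by £60,100, which is 41 full-or-partial £1,500 increments; reduction = 41 × £25 = £1,025, leaving £675.
Total: £875 + £675 = £1,550.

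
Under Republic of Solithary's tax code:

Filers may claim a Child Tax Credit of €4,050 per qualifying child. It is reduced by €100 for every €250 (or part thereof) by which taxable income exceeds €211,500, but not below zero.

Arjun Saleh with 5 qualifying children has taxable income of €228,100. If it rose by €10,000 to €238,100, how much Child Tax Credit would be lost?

At €228,100 — base = 5 × €4,050 = €20,250. income exceeds €211,500 by €16,600, which is 67 full-or-partial €250 increments; reduction = 67 × €100 = €6,700, leaving €13,550.
At €238,100 — base = 5 × €4,050 = €20,250. income exceeds €211,500 by €26,600, which is 107 full-or-partial €250 increments; reduction = 107 × €100 = €10,700, leaving €9,550.
Lost: €13,550 − €9,550 = €4,000.

€4,000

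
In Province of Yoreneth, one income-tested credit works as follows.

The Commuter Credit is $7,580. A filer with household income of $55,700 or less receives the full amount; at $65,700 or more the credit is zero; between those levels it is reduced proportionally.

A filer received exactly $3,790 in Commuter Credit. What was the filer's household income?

$3,790 is 3,790/7,580 of the full $7,580, so 3,790/7,580 of the $10,000 range has been used: income = $55,700 + $10,000 × 3,790/7,580 = $60,700.

$60,700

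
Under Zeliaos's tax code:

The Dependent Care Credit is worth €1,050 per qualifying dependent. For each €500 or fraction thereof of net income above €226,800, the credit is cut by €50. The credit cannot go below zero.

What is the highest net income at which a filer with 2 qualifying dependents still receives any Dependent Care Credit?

Full credit = 2 × €1,050 = €2,100.
After 41 increments the reduction is 41 × €50 = €2,050, leaving €50; one more increment wipes it out. Increment 41 ends at excess 41 × €500 = €20,500, so the highest qualifying income is €226,800 + €20,500 = €247,300.

€247,300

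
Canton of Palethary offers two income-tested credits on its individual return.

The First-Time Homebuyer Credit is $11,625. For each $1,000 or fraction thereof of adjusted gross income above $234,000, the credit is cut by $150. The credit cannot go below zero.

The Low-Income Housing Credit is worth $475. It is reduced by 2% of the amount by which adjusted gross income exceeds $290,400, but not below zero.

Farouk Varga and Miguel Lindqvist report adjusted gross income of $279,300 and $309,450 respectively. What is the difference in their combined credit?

Farouk ($279,300): First-Time Homebuyer Credit: income exceeds $234,000 by $45,300, which is 46 full-or-partial $1,000 increments; reduction = 46 × $150 = $6,900, leaving $4,725. Low-Income Housing Credit: $279,300 is at or below the $290,400 threshold, so the full $475 applies. total $4,725 + $475 = $5,200
Miguel ($309,450): First-Time Homebuyer Credit: income exceeds $234,000 by $75,450, which is 76 full-or-partial $1,000 increments; reduction = 76 × $150 = $11,400, leaving $225. Low-Income Housing Credit: 2% of the $19,050 excess over $290,400 is $381; credit = $475 − $381 = $94. total $225 + $94 = $319
Difference: |$5,200 − $319| = $4,881.

$4,881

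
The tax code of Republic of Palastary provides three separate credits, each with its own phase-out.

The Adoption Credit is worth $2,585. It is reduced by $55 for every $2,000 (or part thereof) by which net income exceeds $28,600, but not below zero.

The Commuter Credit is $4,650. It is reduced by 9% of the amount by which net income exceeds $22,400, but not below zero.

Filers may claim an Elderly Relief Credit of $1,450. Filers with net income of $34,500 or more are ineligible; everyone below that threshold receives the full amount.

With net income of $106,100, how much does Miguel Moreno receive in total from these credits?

$440

Adoption Credit: income exceeds $28,600 by $77,500, which is 39 full-or-partial $2,000 increments; reduction = 39 × $55 = $2,145, leaving $440.
Commuter Credit: 9% of the $83,700 excess over $22,400 is $7,533 ≥ base, so the credit is $0.
Elderly Relief Credit: $106,100 meets or exceeds the $34,500 cutoff, so the credit is $0.
Total: $440 + $0 + $0 = $440.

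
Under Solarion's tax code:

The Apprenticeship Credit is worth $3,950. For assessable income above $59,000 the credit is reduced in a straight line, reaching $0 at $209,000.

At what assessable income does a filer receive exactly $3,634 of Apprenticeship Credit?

$71,000

$3,634 is 3,634/3,950 of the full $3,950, so 316/3,950 of the $150,000 range has been used: income = $59,000 + $150,000 × 316/3,950 = $71,000.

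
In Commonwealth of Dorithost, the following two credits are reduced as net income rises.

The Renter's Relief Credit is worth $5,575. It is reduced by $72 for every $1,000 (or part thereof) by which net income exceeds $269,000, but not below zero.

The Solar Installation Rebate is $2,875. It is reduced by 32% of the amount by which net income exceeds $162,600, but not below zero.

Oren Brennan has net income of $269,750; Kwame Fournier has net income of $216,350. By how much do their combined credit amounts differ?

Oren ($269,750): Renter's Relief Credit: income exceeds $269,000 by $750, which is 1 full-or-partial $1,000 increment; reduction = 1 × $72 = $72, leaving $5,503. Solar Installation Rebate: 32% of the $107,150 excess over $162,600 is $34,288 ≥ base, so the credit is $0. total $5,503 + $0 = $5,503
Kwame ($216,350): Renter's Relief Credit: $216,350 is at or below the $269,000 threshold, so the full $5,575 applies. Solar Installation Rebate: 32% of the $53,750 excess over $162,600 is $17,200 ≥ base, so the credit is $0. total $5,575 + $0 = $5,575
Difference: |$5,503 − $5,575| = $72.

$72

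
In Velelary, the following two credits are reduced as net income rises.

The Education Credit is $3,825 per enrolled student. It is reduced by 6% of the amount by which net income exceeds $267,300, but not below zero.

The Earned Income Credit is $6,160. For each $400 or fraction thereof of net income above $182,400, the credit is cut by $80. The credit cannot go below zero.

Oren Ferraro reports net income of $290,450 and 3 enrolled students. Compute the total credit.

$10,086

Education Credit: base = 3 × $3,825 = $11,475. 6% of the $23,150 excess over $267,300 is $1,389; credit = $11,475 − $1,389 = $10,086.
Earned Income Credit: income exceeds $182,400 by $108,050 → 271 increments × $80 = $21,680 ≥ base, so the credit is $0.
Total: $10,086 + $0 = $10,086.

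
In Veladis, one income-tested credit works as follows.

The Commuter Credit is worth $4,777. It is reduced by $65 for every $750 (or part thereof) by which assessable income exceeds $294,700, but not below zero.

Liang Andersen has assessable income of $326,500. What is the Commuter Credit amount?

Commuter Credit: income exceeds $294,700 by $31,800, which is 43 full-or-partial $750 increments; reduction = 43 × $65 = $2,795, leaving $1,982.

$1,982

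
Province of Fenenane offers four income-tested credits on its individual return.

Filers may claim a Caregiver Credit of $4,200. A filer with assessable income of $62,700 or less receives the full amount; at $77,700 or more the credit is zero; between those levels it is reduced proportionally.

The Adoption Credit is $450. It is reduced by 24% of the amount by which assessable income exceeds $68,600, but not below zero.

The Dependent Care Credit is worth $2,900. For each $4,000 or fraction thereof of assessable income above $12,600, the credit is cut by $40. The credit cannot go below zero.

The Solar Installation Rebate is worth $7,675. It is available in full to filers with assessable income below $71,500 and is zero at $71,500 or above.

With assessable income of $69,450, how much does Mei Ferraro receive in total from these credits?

$12,531

Caregiver Credit: $69,450 is $6,750 into a $15,000 phase-out range, leaving 8,250/15,000 of the credit: $4,200 × 8,250/15,000 = $2,310.
Adoption Credit: 24% of the $850 excess over $68,600 is $204; credit = $450 − $204 = $246.
Dependent Care Credit: income exceeds $12,600 by $56,850, which is 15 full-or-partial $4,000 increments; reduction = 15 × $40 = $600, leaving $2,300.
Solar Installation Rebate: $69,450 is below the $71,500 cutoff, so the full $7,675 applies.
Total: $2,310 + $246 + $2,300 + $7,675 = $12,531.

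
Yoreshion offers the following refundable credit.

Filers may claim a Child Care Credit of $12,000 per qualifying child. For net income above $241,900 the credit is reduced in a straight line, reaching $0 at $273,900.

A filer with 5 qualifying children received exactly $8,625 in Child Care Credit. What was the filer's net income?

Full credit = 5 × $12,000 = $60,000.
$8,625 is 8,625/60,000 of the full $60,000, so 51,375/60,000 of the $32,000 range has been used: income = $241,900 + $32,000 × 51,375/60,000 = $269,300.

$269,300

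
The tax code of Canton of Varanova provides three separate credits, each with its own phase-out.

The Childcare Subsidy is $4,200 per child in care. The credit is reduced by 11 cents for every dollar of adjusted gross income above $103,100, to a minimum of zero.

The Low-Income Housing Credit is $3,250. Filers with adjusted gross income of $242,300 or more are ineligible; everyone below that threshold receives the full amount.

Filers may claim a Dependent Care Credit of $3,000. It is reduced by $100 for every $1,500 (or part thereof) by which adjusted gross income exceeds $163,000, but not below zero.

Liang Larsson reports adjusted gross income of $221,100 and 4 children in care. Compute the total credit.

$7,070

Childcare Subsidy: base = 4 × $4,200 = $16,800. 11% of the $118,000 excess over $103,100 is $12,980; credit = $16,800 − $12,980 = $3,820.
Low-Income Housing Credit: $221,100 is below the $242,300 cutoff, so the full $3,250 applies.
Dependent Care Credit: income exceeds $163,000 by $58,100 → 39 increments × $100 = $3,900 ≥ base, so the credit is $0.
Total: $3,820 + $3,250 + $0 = $7,070.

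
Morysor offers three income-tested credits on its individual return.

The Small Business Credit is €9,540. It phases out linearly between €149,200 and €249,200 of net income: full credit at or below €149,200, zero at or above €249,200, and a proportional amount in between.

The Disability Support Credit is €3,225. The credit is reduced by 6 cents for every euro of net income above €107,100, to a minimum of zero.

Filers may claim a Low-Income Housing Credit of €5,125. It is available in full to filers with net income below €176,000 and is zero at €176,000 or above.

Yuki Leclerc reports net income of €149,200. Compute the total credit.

Small Business Credit: €149,200 is at or below the €149,200 threshold, so the full €9,540 applies.
Disability Support Credit: 6% of the €42,100 excess over €107,100 is €2,526; credit = €3,225 − €2,526 = €699.
Low-Income Housing Credit: €149,200 is below the €176,000 cutoff, so the full €5,125 applies.
Total: €9,540 + €699 + €5,125 = €15,364.

€15,364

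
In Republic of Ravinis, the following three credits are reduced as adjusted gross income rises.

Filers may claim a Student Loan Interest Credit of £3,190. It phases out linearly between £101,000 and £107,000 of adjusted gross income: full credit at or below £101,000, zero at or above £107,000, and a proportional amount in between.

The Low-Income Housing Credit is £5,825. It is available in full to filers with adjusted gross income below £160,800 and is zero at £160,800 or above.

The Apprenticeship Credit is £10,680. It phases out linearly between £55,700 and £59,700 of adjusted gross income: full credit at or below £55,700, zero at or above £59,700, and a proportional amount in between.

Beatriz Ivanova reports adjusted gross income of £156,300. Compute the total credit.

Student Loan Interest Credit: £156,300 is at or above £107,000, so the credit is £0.
Low-Income Housing Credit: £156,300 is below the £160,800 cutoff, so the full £5,825 applies.
Apprenticeship Credit: £156,300 is at or above £59,700, so the credit is £0.
Total: £0 + £5,825 + £0 = £5,825.

£5,825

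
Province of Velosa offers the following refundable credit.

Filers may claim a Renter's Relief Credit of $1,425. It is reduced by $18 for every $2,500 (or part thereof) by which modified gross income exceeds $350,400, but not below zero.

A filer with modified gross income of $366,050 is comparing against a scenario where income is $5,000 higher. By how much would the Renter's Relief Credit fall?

At $366,050 — income exceeds $350,400 by $15,650, which is 7 full-or-partial $2,500 increments; reduction = 7 × $18 = $126, leaving $1,299.
At $371,050 — income exceeds $350,400 by $20,650, which is 9 full-or-partial $2,500 increments; reduction = 9 × $18 = $162, leaving $1,263.
Lost: $1,299 − $1,263 = $36.

$36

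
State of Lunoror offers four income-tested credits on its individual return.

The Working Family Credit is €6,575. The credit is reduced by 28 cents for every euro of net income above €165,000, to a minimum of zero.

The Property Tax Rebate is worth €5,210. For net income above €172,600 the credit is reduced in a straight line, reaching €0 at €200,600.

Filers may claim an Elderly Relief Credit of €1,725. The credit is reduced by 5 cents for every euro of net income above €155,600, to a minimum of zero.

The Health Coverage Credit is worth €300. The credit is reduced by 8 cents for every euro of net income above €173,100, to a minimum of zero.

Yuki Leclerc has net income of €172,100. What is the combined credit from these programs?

Working Family Credit: 28% of the €7,100 excess over €165,000 is €1,988; credit = €6,575 − €1,988 = €4,587.
Property Tax Rebate: €172,100 is at or below the €172,600 threshold, so the full €5,210 applies.
Elderly Relief Credit: 5% of the €16,500 excess over €155,600 is €825; credit = €1,725 − €825 = €900.
Health Coverage Credit: €172,100 is at or below the €173,100 threshold, so the full €300 applies.
Total: €4,587 + €5,210 + €900 + €300 = €10,997.

€10,997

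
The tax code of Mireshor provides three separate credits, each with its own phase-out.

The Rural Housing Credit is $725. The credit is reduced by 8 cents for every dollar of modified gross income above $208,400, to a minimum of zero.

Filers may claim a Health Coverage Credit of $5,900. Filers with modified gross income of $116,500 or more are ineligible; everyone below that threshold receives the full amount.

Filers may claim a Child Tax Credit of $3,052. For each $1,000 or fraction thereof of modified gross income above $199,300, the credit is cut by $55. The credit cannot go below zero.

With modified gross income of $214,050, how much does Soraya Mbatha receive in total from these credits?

$2,500

Rural Housing Credit: 8% of the $5,650 excess over $208,400 is $452; credit = $725 − $452 = $273.
Health Coverage Credit: $214,050 meets or exceeds the $116,500 cutoff, so the credit is $0.
Child Tax Credit: income exceeds $199,300 by $14,750, which is 15 full-or-partial $1,000 increments; reduction = 15 × $55 = $825, leaving $2,227.
Total: $273 + $0 + $2,227 = $2,500.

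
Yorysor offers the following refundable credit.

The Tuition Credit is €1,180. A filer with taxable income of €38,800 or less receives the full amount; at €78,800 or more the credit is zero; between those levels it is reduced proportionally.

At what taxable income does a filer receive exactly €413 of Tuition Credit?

€64,800

€413 is 413/1,180 of the full €1,180, so 767/1,180 of the €40,000 range has been used: income = €38,800 + €40,000 × 767/1,180 = €64,800.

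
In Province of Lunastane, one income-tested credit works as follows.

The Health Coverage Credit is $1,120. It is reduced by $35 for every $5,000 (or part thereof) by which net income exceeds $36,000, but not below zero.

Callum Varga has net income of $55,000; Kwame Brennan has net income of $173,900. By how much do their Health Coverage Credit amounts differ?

$840

Callum ($55,000): Health Coverage Credit: income exceeds $36,000 by $19,000, which is 4 full-or-partial $5,000 increments; reduction = 4 × $35 = $140, leaving $980.
Kwame ($173,900): Health Coverage Credit: income exceeds $36,000 by $137,900, which is 28 full-or-partial $5,000 increments; reduction = 28 × $35 = $980, leaving $140.
Difference: |$980 − $140| = $840.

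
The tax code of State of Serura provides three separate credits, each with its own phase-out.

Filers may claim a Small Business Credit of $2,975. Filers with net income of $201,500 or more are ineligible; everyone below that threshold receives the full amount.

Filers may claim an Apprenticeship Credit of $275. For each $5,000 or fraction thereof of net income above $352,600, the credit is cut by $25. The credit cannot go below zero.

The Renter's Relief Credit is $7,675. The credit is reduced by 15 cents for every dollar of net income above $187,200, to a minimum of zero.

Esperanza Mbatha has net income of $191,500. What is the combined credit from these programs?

Small Business Credit: $191,500 is below the $201,500 cutoff, so the full $2,975 applies.
Apprenticeship Credit: $191,500 is at or below the $352,600 threshold, so the full $275 applies.
Renter's Relief Credit: 15% of the $4,300 excess over $187,200 is $645; credit = $7,675 − $645 = $7,030.
Total: $2,975 + $275 + $7,030 = $10,280.

$10,280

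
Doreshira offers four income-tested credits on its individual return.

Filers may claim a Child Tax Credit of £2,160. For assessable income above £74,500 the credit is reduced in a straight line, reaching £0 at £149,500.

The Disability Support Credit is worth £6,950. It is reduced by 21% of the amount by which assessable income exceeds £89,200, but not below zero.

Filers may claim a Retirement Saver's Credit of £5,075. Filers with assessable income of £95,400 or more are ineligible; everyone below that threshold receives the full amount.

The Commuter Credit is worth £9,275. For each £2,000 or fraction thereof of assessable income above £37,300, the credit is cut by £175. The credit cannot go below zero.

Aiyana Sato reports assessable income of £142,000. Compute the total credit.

Child Tax Credit: £142,000 is £67,500 into a £75,000 phase-out range, leaving 7,500/75,000 of the credit: £2,160 × 7,500/75,000 = £216.
Disability Support Credit: 21% of the £52,800 excess over £89,200 is £11,088 ≥ base, so the credit is £0.
Retirement Saver's Credit: £142,000 meets or exceeds the £95,400 cutoff, so the credit is £0.
Commuter Credit: income exceeds £37,300 by £104,700 → 53 increments × £175 = £9,275 ≥ base, so the credit is £0.
Total: £216 + £0 + £0 + £0 = £216.

£216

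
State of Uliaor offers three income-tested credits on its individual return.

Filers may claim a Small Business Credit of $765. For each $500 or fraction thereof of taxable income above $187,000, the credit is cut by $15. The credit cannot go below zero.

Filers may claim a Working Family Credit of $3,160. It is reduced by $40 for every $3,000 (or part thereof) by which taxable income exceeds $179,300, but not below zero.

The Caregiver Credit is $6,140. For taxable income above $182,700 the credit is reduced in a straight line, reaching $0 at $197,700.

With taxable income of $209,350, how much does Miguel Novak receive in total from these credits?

$2,810

Small Business Credit: income exceeds $187,000 by $22,350, which is 45 full-or-partial $500 increments; reduction = 45 × $15 = $675, leaving $90.
Working Family Credit: income exceeds $179,300 by $30,050, which is 11 full-or-partial $3,000 increments; reduction = 11 × $40 = $440, leaving $2,720.
Caregiver Credit: $209,350 is at or above $197,700, so the credit is $0.
Total: $90 + $2,720 + $0 = $2,810.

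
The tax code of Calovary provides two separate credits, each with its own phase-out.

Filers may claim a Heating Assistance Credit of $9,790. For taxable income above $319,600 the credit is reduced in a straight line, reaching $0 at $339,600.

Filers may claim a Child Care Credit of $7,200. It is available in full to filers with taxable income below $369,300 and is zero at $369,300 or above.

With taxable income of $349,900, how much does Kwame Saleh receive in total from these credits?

$7,200

Heating Assistance Credit: $349,900 is at or above $339,600, so the credit is $0.
Child Care Credit: $349,900 is below the $369,300 cutoff, so the full $7,200 applies.
Total: $0 + $7,200 = $7,200.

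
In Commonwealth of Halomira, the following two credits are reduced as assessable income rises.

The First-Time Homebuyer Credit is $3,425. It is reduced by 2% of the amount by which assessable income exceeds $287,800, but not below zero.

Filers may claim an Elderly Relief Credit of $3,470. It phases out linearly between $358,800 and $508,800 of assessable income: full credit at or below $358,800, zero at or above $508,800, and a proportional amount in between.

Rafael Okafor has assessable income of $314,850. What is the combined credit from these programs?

$6,354

First-Time Homebuyer Credit: 2% of the $27,050 excess over $287,800 is $541; credit = $3,425 − $541 = $2,884.
Elderly Relief Credit: $314,850 is at or below the $358,800 threshold, so the full $3,470 applies.
Total: $2,884 + $3,470 = $6,354.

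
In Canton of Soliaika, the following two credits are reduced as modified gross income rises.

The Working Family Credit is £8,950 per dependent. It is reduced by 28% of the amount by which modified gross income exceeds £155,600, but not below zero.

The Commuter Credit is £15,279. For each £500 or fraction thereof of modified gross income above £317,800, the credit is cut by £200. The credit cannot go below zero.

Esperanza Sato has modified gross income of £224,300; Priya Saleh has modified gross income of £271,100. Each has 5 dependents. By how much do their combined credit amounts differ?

£13,104

Esperanza (£224,300): Working Family Credit: base = 5 × £8,950 = £44,750. 28% of the £68,700 excess over £155,600 is £19,236; credit = £44,750 − £19,236 = £25,514. Commuter Credit: £224,300 is at or below the £317,800 threshold, so the full £15,279 applies. total £25,514 + £15,279 = £40,793
Priya (£271,100): Working Family Credit: base = 5 × £8,950 = £44,750. 28% of the £115,500 excess over £155,600 is £32,340; credit = £44,750 − £32,340 = £12,410. Commuter Credit: £271,100 is at or below the £317,800 threshold, so the full £15,279 applies. total £12,410 + £15,279 = £27,689
Difference: |£40,793 − £27,689| = £13,104.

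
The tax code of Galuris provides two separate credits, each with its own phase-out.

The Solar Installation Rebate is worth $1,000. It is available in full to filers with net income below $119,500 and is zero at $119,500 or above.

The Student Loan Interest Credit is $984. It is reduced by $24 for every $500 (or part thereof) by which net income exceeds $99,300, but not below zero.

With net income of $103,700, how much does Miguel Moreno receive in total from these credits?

$1,768

Solar Installation Rebate: $103,700 is below the $119,500 cutoff, so the full $1,000 applies.
Student Loan Interest Credit: income exceeds $99,300 by $4,400, which is 9 full-or-partial $500 increments; reduction = 9 × $24 = $216, leaving $768.
Total: $1,000 + $768 = $1,768.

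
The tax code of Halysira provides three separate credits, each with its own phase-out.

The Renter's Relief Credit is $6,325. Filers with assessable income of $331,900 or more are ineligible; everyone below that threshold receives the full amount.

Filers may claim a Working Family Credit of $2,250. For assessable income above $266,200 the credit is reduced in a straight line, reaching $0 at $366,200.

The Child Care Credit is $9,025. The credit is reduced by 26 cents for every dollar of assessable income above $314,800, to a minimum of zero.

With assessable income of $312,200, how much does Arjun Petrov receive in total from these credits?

$16,565

Renter's Relief Credit: $312,200 is below the $331,900 cutoff, so the full $6,325 applies.
Working Family Credit: $312,200 is $46,000 into a $100,000 phase-out range, leaving 54,000/100,000 of the credit: $2,250 × 54,000/100,000 = $1,215.
Child Care Credit: $312,200 is at or below the $314,800 threshold, so the full $9,025 applies.
Total: $6,325 + $1,215 + $9,025 = $16,565.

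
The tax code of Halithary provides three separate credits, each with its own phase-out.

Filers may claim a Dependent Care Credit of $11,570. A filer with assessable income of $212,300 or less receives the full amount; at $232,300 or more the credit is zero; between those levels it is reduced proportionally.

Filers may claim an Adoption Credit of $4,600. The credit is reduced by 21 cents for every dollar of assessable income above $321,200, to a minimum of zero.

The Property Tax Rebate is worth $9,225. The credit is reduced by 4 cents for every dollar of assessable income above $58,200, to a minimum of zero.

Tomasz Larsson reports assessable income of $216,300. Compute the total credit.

$16,757

Dependent Care Credit: $216,300 is $4,000 into a $20,000 phase-out range, leaving 16,000/20,000 of the credit: $11,570 × 16,000/20,000 = $9,256.
Adoption Credit: $216,300 is at or below the $321,200 threshold, so the full $4,600 applies.
Property Tax Rebate: 4% of the $158,100 excess over $58,200 is $6,324; credit = $9,225 − $6,324 = $2,901.
Total: $9,256 + $4,600 + $2,901 = $16,757.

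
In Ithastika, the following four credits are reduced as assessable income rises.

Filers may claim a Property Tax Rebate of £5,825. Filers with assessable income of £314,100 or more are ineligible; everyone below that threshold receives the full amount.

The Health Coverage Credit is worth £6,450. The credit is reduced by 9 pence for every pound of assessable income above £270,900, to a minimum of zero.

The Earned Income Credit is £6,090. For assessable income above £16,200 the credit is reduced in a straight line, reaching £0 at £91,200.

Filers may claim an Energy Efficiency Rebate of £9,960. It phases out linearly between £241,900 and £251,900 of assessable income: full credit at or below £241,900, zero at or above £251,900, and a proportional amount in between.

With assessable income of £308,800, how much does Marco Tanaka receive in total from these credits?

Property Tax Rebate: £308,800 is below the £314,100 cutoff, so the full £5,825 applies.
Health Coverage Credit: 9% of the £37,900 excess over £270,900 is £3,411; credit = £6,450 − £3,411 = £3,039.
Earned Income Credit: £308,800 is at or above £91,200, so the credit is £0.
Energy Efficiency Rebate: £308,800 is at or above £251,900, so the credit is £0.
Total: £5,825 + £3,039 + £0 + £0 = £8,864.

£8,864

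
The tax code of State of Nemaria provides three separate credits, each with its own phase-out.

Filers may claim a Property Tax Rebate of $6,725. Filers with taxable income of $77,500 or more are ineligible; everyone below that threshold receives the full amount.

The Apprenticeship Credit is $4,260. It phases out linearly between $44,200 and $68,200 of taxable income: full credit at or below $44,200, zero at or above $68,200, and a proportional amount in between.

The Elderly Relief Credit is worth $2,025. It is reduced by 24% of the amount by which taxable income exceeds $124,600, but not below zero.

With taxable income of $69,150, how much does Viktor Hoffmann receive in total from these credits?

Property Tax Rebate: $69,150 is below the $77,500 cutoff, so the full $6,725 applies.
Apprenticeship Credit: $69,150 is at or above $68,200, so the credit is $0.
Elderly Relief Credit: $69,150 is at or below the $124,600 threshold, so the full $2,025 applies.
Total: $6,725 + $0 + $2,025 = $8,750.

$8,750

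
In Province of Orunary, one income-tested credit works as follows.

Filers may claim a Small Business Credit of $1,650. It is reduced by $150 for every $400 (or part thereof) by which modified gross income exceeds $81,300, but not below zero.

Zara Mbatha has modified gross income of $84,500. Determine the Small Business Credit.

$450

Small Business Credit: income exceeds $81,300 by $3,200, which is 8 full-or-partial $400 increments; reduction = 8 × $150 = $1,200, leaving $450.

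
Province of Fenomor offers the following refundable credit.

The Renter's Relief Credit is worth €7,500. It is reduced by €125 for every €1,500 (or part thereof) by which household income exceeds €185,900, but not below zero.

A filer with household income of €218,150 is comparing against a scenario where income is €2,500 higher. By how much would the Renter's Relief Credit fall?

€250

At €218,150 — income exceeds €185,900 by €32,250, which is 22 full-or-partial €1,500 increments; reduction = 22 × €125 = €2,750, leaving €4,750.
At €220,650 — income exceeds €185,900 by €34,750, which is 24 full-or-partial €1,500 increments; reduction = 24 × €125 = €3,000, leaving €4,500.
Lost: €4,750 − €4,500 = €250.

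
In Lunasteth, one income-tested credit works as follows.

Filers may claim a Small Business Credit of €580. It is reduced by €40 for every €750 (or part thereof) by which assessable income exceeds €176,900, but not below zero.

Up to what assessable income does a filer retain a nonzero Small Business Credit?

€187,400

After 14 increments the reduction is 14 × €40 = €560, leaving €20; one more increment wipes it out. Increment 14 ends at excess 14 × €750 = €10,500, so the highest qualifying income is €176,900 + €10,500 = €187,400.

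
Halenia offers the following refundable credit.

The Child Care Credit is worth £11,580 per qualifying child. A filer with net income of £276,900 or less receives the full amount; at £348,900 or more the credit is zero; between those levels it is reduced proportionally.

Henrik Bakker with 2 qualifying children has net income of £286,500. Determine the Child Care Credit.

Child Care Credit: base = 2 × £11,580 = £23,160. £286,500 is £9,600 into a £72,000 phase-out range, leaving 62,400/72,000 of the credit: £23,160 × 62,400/72,000 = £20,072.

£20,072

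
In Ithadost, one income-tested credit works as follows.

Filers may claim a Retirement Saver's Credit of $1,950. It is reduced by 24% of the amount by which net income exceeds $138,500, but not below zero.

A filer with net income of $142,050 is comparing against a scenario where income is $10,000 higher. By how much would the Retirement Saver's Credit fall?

$1,098

At $142,050 — 24% of the $3,550 excess over $138,500 is $852; credit = $1,950 − $852 = $1,098.
At $152,050 — 24% of the $13,550 excess over $138,500 is $3,252 ≥ base, so the credit is $0.
Lost: $1,098 − $0 = $1,098.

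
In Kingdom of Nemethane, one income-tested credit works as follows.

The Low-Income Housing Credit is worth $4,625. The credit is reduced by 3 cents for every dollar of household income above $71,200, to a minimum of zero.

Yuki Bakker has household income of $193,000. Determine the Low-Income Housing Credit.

$971

Low-Income Housing Credit: 3% of the $121,800 excess over $71,200 is $3,654; credit = $4,625 − $3,654 = $971.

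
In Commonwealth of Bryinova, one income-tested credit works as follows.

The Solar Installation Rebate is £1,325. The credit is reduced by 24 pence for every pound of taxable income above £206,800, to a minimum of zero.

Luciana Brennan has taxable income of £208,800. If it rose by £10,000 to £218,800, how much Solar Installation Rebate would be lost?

£845

At £208,800 — 24% of the £2,000 excess over £206,800 is £480; credit = £1,325 − £480 = £845.
At £218,800 — 24% of the £12,000 excess over £206,800 is £2,880 ≥ base, so the credit is £0.
Lost: £845 − £0 = £845.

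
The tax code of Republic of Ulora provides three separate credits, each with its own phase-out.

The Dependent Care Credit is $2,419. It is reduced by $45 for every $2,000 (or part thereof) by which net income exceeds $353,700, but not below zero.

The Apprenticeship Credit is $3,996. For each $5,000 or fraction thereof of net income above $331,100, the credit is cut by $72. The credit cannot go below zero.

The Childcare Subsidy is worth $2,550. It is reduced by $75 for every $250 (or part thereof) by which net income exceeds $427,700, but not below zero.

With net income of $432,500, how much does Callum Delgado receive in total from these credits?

Dependent Care Credit: income exceeds $353,700 by $78,800, which is 40 full-or-partial $2,000 increments; reduction = 40 × $45 = $1,800, leaving $619.
Apprenticeship Credit: income exceeds $331,100 by $101,400, which is 21 full-or-partial $5,000 increments; reduction = 21 × $72 = $1,512, leaving $2,484.
Childcare Subsidy: income exceeds $427,700 by $4,800, which is 20 full-or-partial $250 increments; reduction = 20 × $75 = $1,500, leaving $1,050.
Total: $619 + $2,484 + $1,050 = $4,153.

$4,153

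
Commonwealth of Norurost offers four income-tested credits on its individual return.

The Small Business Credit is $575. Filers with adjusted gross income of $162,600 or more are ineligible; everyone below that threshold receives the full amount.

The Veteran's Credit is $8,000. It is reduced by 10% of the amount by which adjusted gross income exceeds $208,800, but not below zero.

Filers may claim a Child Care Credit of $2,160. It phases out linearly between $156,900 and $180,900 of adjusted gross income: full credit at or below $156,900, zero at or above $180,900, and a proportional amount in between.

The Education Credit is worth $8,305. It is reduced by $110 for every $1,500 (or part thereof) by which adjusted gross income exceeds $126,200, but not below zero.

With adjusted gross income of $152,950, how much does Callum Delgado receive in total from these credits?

Small Business Credit: $152,950 is below the $162,600 cutoff, so the full $575 applies.
Veteran's Credit: $152,950 is at or below the $208,800 threshold, so the full $8,000 applies.
Child Care Credit: $152,950 is at or below the $156,900 threshold, so the full $2,160 applies.
Education Credit: income exceeds $126,200 by $26,750, which is 18 full-or-partial $1,500 increments; reduction = 18 × $110 = $1,980, leaving $6,325.
Total: $575 + $8,000 + $2,160 + $6,325 = $17,060.

$17,060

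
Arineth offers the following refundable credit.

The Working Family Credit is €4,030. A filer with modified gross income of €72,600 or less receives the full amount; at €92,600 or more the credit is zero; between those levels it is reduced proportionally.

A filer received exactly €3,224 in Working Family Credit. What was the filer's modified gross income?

€76,600

€3,224 is 3,224/4,030 of the full €4,030, so 806/4,030 of the €20,000 range has been used: income = €72,600 + €20,000 × 806/4,030 = €76,600.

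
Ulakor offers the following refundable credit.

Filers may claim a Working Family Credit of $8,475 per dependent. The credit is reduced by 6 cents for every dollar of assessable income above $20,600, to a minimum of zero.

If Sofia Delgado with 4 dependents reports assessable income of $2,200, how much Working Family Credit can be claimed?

$33,900

Working Family Credit: base = 4 × $8,475 = $33,900. $2,200 is at or below the $20,600 threshold, so the full $33,900 applies.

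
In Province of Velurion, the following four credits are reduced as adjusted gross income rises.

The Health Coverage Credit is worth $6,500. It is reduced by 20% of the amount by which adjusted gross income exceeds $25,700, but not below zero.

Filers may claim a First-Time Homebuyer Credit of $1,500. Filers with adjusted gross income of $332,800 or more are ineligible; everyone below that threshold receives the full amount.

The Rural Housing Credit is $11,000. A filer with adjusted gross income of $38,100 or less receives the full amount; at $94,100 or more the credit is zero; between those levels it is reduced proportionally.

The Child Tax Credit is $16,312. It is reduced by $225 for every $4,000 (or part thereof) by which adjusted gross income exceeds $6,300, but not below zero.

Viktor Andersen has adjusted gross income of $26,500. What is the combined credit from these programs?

$33,802

Health Coverage Credit: 20% of the $800 excess over $25,700 is $160; credit = $6,500 − $160 = $6,340.
First-Time Homebuyer Credit: $26,500 is below the $332,800 cutoff, so the full $1,500 applies.
Rural Housing Credit: $26,500 is at or below the $38,100 threshold, so the full $11,000 applies.
Child Tax Credit: income exceeds $6,300 by $20,200, which is 6 full-or-partial $4,000 increments; reduction = 6 × $225 = $1,350, leaving $14,962.
Total: $6,340 + $1,500 + $11,000 + $14,962 = $33,802.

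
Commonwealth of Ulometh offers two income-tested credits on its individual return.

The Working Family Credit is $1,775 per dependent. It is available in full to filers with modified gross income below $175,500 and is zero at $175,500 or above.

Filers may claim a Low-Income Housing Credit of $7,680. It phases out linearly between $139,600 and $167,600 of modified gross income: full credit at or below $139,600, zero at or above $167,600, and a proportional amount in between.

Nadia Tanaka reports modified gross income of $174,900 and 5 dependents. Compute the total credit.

Working Family Credit: base = 5 × $1,775 = $8,875. $174,900 is below the $175,500 cutoff, so the full $8,875 applies.
Low-Income Housing Credit: $174,900 is at or above $167,600, so the credit is $0.
Total: $8,875 + $0 = $8,875.

$8,875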